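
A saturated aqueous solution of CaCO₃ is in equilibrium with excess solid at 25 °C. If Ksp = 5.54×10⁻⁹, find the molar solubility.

7.44×10⁻⁵ M

CaCO₃(s) ⇌ Ca²⁺(aq) + CO₃²⁻(aq)
Call the molar solubility s, so that [Ca²⁺] = s and [CO₃²⁻] = s.
Ksp = [Ca²⁺][CO₃²⁻] = s · s = s^2
s^2 = 5.54×10⁻⁹
s = (5.54×10⁻⁹)^(1/2) = 7.44×10⁻⁵ M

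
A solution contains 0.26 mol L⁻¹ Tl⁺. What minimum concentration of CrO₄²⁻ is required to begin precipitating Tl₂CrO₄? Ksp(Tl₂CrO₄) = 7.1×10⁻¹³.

Precipitation begins when Q = Ksp.
Tl₂CrO₄(s) ⇌ 2 Tl⁺(aq) + CrO₄²⁻(aq)
Ksp = [Tl⁺]^2[CrO₄²⁻] = [CrO₄²⁻](0.26)^2
[CrO₄²⁻] = 7.1×10⁻¹³ / (0.26)^2 = 1.1×10⁻¹¹
[CrO₄²⁻] = 1.1×10⁻¹¹ mol L⁻¹

1.1×10⁻¹¹ M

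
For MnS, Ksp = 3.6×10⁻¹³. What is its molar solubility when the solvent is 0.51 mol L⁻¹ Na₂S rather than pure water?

MnS(s) ⇌ Mn²⁺(aq) + S²⁻(aq)
The solution already contains S²⁻ at 0.51 mol L⁻¹. Let s be the molar solubility of MnS.
[S²⁻] ≈ 0.51 mol L⁻¹ (common ion dominates); [Mn²⁺] = s.
Ksp = [Mn²⁺][S²⁻] = s(0.51)
s = 3.6×10⁻¹³ / (0.51) = 7.1×10⁻¹³
s = 7.1×10⁻¹³ mol L⁻¹

7.1×10⁻¹³ M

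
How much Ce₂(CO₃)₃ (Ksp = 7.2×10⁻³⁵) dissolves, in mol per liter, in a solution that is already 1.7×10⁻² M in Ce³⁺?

Ce₂(CO₃)₃(s) ⇌ 2 Ce³⁺(aq) + 3 CO₃²⁻(aq)
The solution already contains Ce³⁺ at 1.7×10⁻² M. Let s be the molar solubility of Ce₂(CO₃)₃.
[Ce³⁺] ≈ 1.7×10⁻² M (common ion dominates); [CO₃²⁻] = 3s.
Ksp = [Ce³⁺]^2[CO₃²⁻]^3 = (1.7×10⁻²)^2(3s)^3
(3s)^3 = 7.2×10⁻³⁵ / (1.7×10⁻²)^2 = 2.5×10⁻³¹
s = 2.1×10⁻¹¹ M

2.1×10⁻¹¹ M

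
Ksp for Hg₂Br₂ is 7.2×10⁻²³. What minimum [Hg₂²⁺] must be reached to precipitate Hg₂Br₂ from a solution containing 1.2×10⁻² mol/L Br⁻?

5.0×10⁻¹⁹ M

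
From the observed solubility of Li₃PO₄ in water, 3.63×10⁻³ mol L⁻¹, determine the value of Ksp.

Ksp = 4.69×10⁻⁹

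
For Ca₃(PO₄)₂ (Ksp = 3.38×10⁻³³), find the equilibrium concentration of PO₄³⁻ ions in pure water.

2.51×10⁻⁷ M

Ca₃(PO₄)₂(s) ⇌ 3 Ca²⁺(aq) + 2 PO₄³⁻(aq)
Let s be the molar solubility. Then [Ca²⁺] = 3s and [PO₄³⁻] = 2s.
Ksp = [Ca²⁺]^3[PO₄³⁻]^2 = (3s)^3 · (2s)^2 = 108s^5 = 3.38×10⁻³³
s = 1.26×10⁻⁷ M
[PO₄³⁻] = 2s = 2.51×10⁻⁷ M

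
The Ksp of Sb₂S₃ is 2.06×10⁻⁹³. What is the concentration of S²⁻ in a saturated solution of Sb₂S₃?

Sb₂S₃(s) ⇌ 2 Sb³⁺(aq) + 3 S²⁻(aq)
With molar solubility s: [Sb³⁺] = 2s, [S²⁻] = 3s.
Ksp = [Sb³⁺]^2[S²⁻]^3 = (2s)^2 · (3s)^3 = 108s^5 = 2.06×10⁻⁹³
s = 1.14×10⁻¹⁹ mol L⁻¹
[S²⁻] = 3s = 3.41×10⁻¹⁹ mol L⁻¹

3.41×10⁻¹⁹ M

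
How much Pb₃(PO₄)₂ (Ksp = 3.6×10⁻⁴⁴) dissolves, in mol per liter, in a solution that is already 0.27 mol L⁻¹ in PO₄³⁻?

Pb₃(PO₄)₂(s) ⇌ 3 Pb²⁺(aq) + 2 PO₄³⁻(aq)
Let s be the solubility of Pb₃(PO₄)₂ here. The common ion gives [PO₄³⁻] ≈ 0.27 mol L⁻¹, and [Pb²⁺] = 3s.
Ksp = [Pb²⁺]^3[PO₄³⁻]^2 = (3s)^3(0.27)^2
(3s)^3 = 3.6×10⁻⁴⁴ / (0.27)^2 = 4.9×10⁻⁴³
s = 2.6×10⁻¹⁵ mol L⁻¹

2.6×10⁻¹⁵ M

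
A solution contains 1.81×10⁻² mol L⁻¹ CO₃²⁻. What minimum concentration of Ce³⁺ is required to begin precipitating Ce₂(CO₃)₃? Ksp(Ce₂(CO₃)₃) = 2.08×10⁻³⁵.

A salt starts to precipitate once the ion product Q reaches its Ksp.
Ce₂(CO₃)₃(s) ⇌ 2 Ce³⁺(aq) + 3 CO₃²⁻(aq)
Ksp = [Ce³⁺]^2[CO₃²⁻]^3 = [Ce³⁺]^2(1.81×10⁻²)^3
[Ce³⁺]^2 = 2.08×10⁻³⁵ / (1.81×10⁻²)^3 = 3.51×10⁻³⁰
[Ce³⁺] = 1.87×10⁻¹⁵ mol L⁻¹

1.87×10⁻¹⁵ M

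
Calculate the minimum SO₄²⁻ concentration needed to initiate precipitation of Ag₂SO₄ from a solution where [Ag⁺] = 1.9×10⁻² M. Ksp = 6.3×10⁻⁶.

1.7×10⁻² M

Precipitation begins when Q = Ksp.
Ag₂SO₄(s) ⇌ 2 Ag⁺(aq) + SO₄²⁻(aq)
Ksp = [Ag⁺]^2[SO₄²⁻] = [SO₄²⁻](1.9×10⁻²)^2
[SO₄²⁻] = 6.3×10⁻⁶ / (1.9×10⁻²)^2 = 1.7×10⁻²
[SO₄²⁻] = 1.7×10⁻² M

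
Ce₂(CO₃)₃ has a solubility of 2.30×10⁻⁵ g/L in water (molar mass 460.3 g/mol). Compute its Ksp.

Ksp = 3.36×10⁻³⁵

Molar solubility s = (2.30×10⁻⁵ g/L) / (460.3 g/mol) = 4.9967×10⁻⁸ mol/L
Ce₂(CO₃)₃(s) ⇌ 2 Ce³⁺(aq) + 3 CO₃²⁻(aq)
Call the molar solubility s, so that [Ce³⁺] = 2s and [CO₃²⁻] = 3s.
Ksp = [Ce³⁺]^2[CO₃²⁻]^3 = (2s)^2 · (3s)^3 = 108s^5
Ksp = 108 × (4.9967×10⁻⁸)^5 = 3.36×10⁻³⁵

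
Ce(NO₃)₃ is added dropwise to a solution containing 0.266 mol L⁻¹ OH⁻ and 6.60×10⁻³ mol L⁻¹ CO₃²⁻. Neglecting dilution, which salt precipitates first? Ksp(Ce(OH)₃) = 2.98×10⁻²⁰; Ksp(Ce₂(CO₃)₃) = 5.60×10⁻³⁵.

Ce(OH)₃

A salt starts to precipitate once the ion product Q reaches its Ksp.
For Ce(OH)₃: [Ce³⁺] = (Ksp/[OH⁻]^3) = 1.58×10⁻¹⁸ mol L⁻¹
For Ce₂(CO₃)₃: [Ce³⁺] = (Ksp/[CO₃²⁻]^3)^(1/2) = 1.40×10⁻¹⁴ mol L⁻¹
The smaller threshold [Ce³⁺] is reached first, so Ce(OH)₃ precipitates first.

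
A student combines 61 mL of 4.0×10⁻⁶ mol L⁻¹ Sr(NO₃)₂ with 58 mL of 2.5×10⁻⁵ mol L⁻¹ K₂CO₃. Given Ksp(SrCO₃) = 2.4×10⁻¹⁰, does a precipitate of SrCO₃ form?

The combined volume is 119 mL.
[Sr²⁺] = (4.0×10⁻⁶)(61)/119 = 2.1×10⁻⁶ mol L⁻¹
[CO₃²⁻] = (2.5×10⁻⁵)(58)/119 = 1.2×10⁻⁵ mol L⁻¹
Q = [Sr²⁺][CO₃²⁻] = 2.5×10⁻¹¹
Q = 2.5×10⁻¹¹ < Ksp = 2.4×10⁻¹⁰, so the solution is unsaturated and no precipitate forms.

No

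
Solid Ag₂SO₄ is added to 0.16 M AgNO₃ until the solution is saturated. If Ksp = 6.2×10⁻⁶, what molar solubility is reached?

Ag₂SO₄(s) ⇌ 2 Ag⁺(aq) + SO₄²⁻(aq)
The solution already contains Ag⁺ at 0.16 M. Let s be the molar solubility of Ag₂SO₄.
[Ag⁺] ≈ 0.16 M (common ion dominates); [SO₄²⁻] = s.
Ksp = [Ag⁺]^2[SO₄²⁻] = (0.16)^2s
s = 6.2×10⁻⁶ / (0.16)^2 = 2.4×10⁻⁴
s = 2.4×10⁻⁴ M

2.4×10⁻⁴ M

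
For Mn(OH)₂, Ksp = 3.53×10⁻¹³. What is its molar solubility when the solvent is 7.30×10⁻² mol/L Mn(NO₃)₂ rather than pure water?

1.10×10⁻⁶ M

Mn(OH)₂(s) ⇌ Mn²⁺(aq) + 2 OH⁻(aq)
With Mn²⁺ already at 7.30×10⁻² mol/L and s small, take [Mn²⁺] ≈ 7.30×10⁻² mol/L and [OH⁻] = 2s.
Ksp = [Mn²⁺][OH⁻]^2 = (7.30×10⁻²)(2s)^2
(2s)^2 = 3.53×10⁻¹³ / (7.30×10⁻²) = 4.84×10⁻¹²
s = 1.10×10⁻⁶ mol/L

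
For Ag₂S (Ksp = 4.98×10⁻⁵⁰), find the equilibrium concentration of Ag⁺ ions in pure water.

4.64×10⁻¹⁷ M

Ag₂S(s) ⇌ 2 Ag⁺(aq) + S²⁻(aq)
If s mol/L of Ag₂S dissolves, [Ag⁺] = 2s and [S²⁻] = s.
Ksp = [Ag⁺]^2[S²⁻] = (2s)^2 · s = 4s^3 = 4.98×10⁻⁵⁰
s = 2.32×10⁻¹⁷ mol/L
[Ag⁺] = 2s = 4.64×10⁻¹⁷ mol/L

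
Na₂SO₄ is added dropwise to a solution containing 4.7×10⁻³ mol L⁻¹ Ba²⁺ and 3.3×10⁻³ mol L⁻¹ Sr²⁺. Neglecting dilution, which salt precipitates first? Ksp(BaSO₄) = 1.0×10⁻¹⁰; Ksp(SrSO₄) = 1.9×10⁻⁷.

BaSO₄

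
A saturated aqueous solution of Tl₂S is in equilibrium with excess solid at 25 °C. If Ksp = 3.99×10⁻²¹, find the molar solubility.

Tl₂S(s) ⇌ 2 Tl⁺(aq) + S²⁻(aq)
For each mole of Tl₂S that dissolves per liter, [Tl⁺] = 2s and [S²⁻] = s; let s denote this solubility.
Ksp = [Tl⁺]^2[S²⁻] = (2s)^2 · s = 4s^3
4s^3 = 3.99×10⁻²¹  ⇒  s^3 = 9.98×10⁻²²
s = 9.99×10⁻⁸ mol/L

9.99×10⁻⁸ M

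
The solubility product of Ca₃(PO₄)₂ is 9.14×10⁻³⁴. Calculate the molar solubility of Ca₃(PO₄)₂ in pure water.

Ca₃(PO₄)₂(s) ⇌ 3 Ca²⁺(aq) + 2 PO₄³⁻(aq)
For each mole of Ca₃(PO₄)₂ that dissolves per liter, [Ca²⁺] = 3s and [PO₄³⁻] = 2s; let s denote this solubility.
Ksp = [Ca²⁺]^3[PO₄³⁻]^2 = (3s)^3 · (2s)^2 = 108s^5
108s^5 = 9.14×10⁻³⁴  ⇒  s^5 = 8.46×10⁻³⁶
s = (8.46×10⁻³⁶)^(1/5) = 9.67×10⁻⁸ mol/L

9.67×10⁻⁸ M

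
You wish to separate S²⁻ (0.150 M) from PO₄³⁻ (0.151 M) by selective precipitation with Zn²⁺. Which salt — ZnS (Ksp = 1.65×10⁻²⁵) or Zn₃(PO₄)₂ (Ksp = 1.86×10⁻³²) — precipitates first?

Precipitation begins when Q = Ksp.
For ZnS: [Zn²⁺] = (Ksp/[S²⁻]) = 1.10×10⁻²⁴ M
For Zn₃(PO₄)₂: [Zn²⁺] = (Ksp/[PO₄³⁻]^2)^(1/3) = 9.34×10⁻¹¹ M
ZnS requires the lower [Zn²⁺], so it precipitates first.

ZnS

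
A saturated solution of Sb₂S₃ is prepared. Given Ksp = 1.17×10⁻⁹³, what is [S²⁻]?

3.05×10⁻¹⁹ M

Sb₂S₃(s) ⇌ 2 Sb³⁺(aq) + 3 S²⁻(aq)
If s mol/L of Sb₂S₃ dissolves, [Sb³⁺] = 2s and [S²⁻] = 3s.
Ksp = [Sb³⁺]^2[S²⁻]^3 = (2s)^2 · (3s)^3 = 108s^5 = 1.17×10⁻⁹³
s = 1.02×10⁻¹⁹ mol/L
[S²⁻] = 3s = 3.05×10⁻¹⁹ mol/L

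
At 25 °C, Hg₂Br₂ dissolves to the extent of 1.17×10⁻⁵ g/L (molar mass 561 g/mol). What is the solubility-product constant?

Ksp = 3.63×10⁻²³

Molar solubility s = (1.17×10⁻⁵ g/L) / (561 g/mol) = 2.0856×10⁻⁸ mol/L
Hg₂Br₂(s) ⇌ Hg₂²⁺(aq) + 2 Br⁻(aq)
With molar solubility s: [Hg₂²⁺] = s, [Br⁻] = 2s.
Ksp = [Hg₂²⁺][Br⁻]^2 = s · (2s)^2 = 4s^3
Ksp = 4 × (2.0856×10⁻⁸)^3 = 3.63×10⁻²³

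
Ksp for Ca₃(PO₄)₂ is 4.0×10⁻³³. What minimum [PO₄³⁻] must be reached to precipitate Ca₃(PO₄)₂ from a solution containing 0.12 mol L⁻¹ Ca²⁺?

A salt starts to precipitate once the ion product Q reaches its Ksp.
Ca₃(PO₄)₂(s) ⇌ 3 Ca²⁺(aq) + 2 PO₄³⁻(aq)
Ksp = [Ca²⁺]^3[PO₄³⁻]^2 = [PO₄³⁻]^2(0.12)^3
[PO₄³⁻]^2 = 4.0×10⁻³³ / (0.12)^3 = 2.3×10⁻³⁰
[PO₄³⁻] = 1.5×10⁻¹⁵ mol L⁻¹

1.5×10⁻¹⁵ M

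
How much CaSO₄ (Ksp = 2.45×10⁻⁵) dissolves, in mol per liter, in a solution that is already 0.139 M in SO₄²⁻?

CaSO₄(s) ⇌ Ca²⁺(aq) + SO₄²⁻(aq)
Let s be the solubility of CaSO₄ here. The common ion gives [SO₄²⁻] ≈ 0.139 M, and [Ca²⁺] = s.
Ksp = [Ca²⁺][SO₄²⁻] = s(0.139)
s = 2.45×10⁻⁵ / (0.139) = 1.76×10⁻⁴
s = 1.76×10⁻⁴ M

1.76×10⁻⁴ M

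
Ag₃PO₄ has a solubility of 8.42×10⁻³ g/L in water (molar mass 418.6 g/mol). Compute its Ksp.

Convert to molarity: s = 8.42×10⁻³ / 418.6 = 2.0115×10⁻⁵ mol/L
Ag₃PO₄(s) ⇌ 3 Ag⁺(aq) + PO₄³⁻(aq)
Call the molar solubility s, so that [Ag⁺] = 3s and [PO₄³⁻] = s.
Ksp = [Ag⁺]^3[PO₄³⁻] = (3s)^3 · s = 27s^4
Ksp = 27 × (2.0115×10⁻⁵)^4 = 4.42×10⁻¹⁸

Ksp = 4.42×10⁻¹⁸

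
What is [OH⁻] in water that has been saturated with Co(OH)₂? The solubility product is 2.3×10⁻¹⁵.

Co(OH)₂(s) ⇌ Co²⁺(aq) + 2 OH⁻(aq)
Let s be the molar solubility. Then [Co²⁺] = s and [OH⁻] = 2s.
Ksp = [Co²⁺][OH⁻]^2 = s · (2s)^2 = 4s^3 = 2.3×10⁻¹⁵
s = 8.3×10⁻⁶ M
[OH⁻] = 2s = 1.7×10⁻⁵ M

1.7×10⁻⁵ M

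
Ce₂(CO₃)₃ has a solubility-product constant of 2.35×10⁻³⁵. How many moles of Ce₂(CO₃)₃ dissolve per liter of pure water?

4.65×10⁻⁸ M

Ce₂(CO₃)₃(s) ⇌ 2 Ce³⁺(aq) + 3 CO₃²⁻(aq)
Let s be the molar solubility. Then [Ce³⁺] = 2s and [CO₃²⁻] = 3s.
Ksp = [Ce³⁺]^2[CO₃²⁻]^3 = (2s)^2 · (3s)^3 = 108s^5
108s^5 = 2.35×10⁻³⁵  ⇒  s^5 = 2.18×10⁻³⁷
s = 4.65×10⁻⁸ M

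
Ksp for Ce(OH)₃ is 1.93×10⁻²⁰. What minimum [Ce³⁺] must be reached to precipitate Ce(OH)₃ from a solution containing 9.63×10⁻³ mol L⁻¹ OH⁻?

A salt starts to precipitate once the ion product Q reaches its Ksp.
Ce(OH)₃(s) ⇌ Ce³⁺(aq) + 3 OH⁻(aq)
Ksp = [Ce³⁺][OH⁻]^3 = [Ce³⁺](9.63×10⁻³)^3
[Ce³⁺] = 1.93×10⁻²⁰ / (9.63×10⁻³)^3 = 2.16×10⁻¹⁴
[Ce³⁺] = 2.16×10⁻¹⁴ mol L⁻¹

2.16×10⁻¹⁴ M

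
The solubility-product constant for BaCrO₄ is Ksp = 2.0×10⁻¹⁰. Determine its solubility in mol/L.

1.4×10⁻⁵ M

BaCrO₄(s) ⇌ Ba²⁺(aq) + CrO₄²⁻(aq)
Let s be the molar solubility. Then [Ba²⁺] = s and [CrO₄²⁻] = s.
Ksp = [Ba²⁺][CrO₄²⁻] = s · s = s^2
s^2 = 2.0×10⁻¹⁰
Taking the 2nd root, s = 1.4×10⁻⁵ mol/L.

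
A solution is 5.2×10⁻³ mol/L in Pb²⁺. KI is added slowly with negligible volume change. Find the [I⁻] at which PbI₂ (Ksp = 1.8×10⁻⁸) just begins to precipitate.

Precipitation of each salt begins when its ion product equals Ksp.
PbI₂(s) ⇌ Pb²⁺(aq) + 2 I⁻(aq)
Ksp = [Pb²⁺][I⁻]^2 = [I⁻]^2(5.2×10⁻³)
[I⁻]^2 = 1.8×10⁻⁸ / (5.2×10⁻³) = 3.5×10⁻⁶
[I⁻] = 1.9×10⁻³ mol/L

1.9×10⁻³ M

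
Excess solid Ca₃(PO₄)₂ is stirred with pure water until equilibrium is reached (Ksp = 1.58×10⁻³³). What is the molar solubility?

1.08×10⁻⁷ M

Ca₃(PO₄)₂(s) ⇌ 3 Ca²⁺(aq) + 2 PO₄³⁻(aq)
Let s be the molar solubility. Then [Ca²⁺] = 3s and [PO₄³⁻] = 2s.
Ksp = [Ca²⁺]^3[PO₄³⁻]^2 = (3s)^3 · (2s)^2 = 108s^5
108s^5 = 1.58×10⁻³³  ⇒  s^5 = 1.46×10⁻³⁵
s = (1.46×10⁻³⁵)^(1/5) = 1.08×10⁻⁷ M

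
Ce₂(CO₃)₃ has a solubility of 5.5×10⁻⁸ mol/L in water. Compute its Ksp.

Ce₂(CO₃)₃(s) ⇌ 2 Ce³⁺(aq) + 3 CO₃²⁻(aq)
With molar solubility s: [Ce³⁺] = 2s, [CO₃²⁻] = 3s.
Ksp = [Ce³⁺]^2[CO₃²⁻]^3 = (2s)^2 · (3s)^3 = 108s^5
Ksp = 108 × (5.5×10⁻⁸)^5 = 5.4×10⁻³⁵

Ksp = 5.4×10⁻³⁵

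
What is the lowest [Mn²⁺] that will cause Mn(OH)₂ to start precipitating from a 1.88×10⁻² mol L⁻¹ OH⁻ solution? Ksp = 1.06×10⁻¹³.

3.00×10⁻¹⁰ M

Precipitation of each salt begins when its ion product equals Ksp.
Mn(OH)₂(s) ⇌ Mn²⁺(aq) + 2 OH⁻(aq)
Ksp = [Mn²⁺][OH⁻]^2 = [Mn²⁺](1.88×10⁻²)^2
[Mn²⁺] = 1.06×10⁻¹³ / (1.88×10⁻²)^2 = 3.00×10⁻¹⁰
[Mn²⁺] = 3.00×10⁻¹⁰ mol L⁻¹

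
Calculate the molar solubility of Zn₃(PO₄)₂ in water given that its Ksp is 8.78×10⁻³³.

1.52×10⁻⁷ M

Zn₃(PO₄)₂(s) ⇌ 3 Zn²⁺(aq) + 2 PO₄³⁻(aq)
For each mole of Zn₃(PO₄)₂ that dissolves per liter, [Zn²⁺] = 3s and [PO₄³⁻] = 2s; let s denote this solubility.
Ksp = [Zn²⁺]^3[PO₄³⁻]^2 = (3s)^3 · (2s)^2 = 108s^5
108s^5 = 8.78×10⁻³³  ⇒  s^5 = 8.13×10⁻³⁵
Taking the 5th root, s = 1.52×10⁻⁷ M.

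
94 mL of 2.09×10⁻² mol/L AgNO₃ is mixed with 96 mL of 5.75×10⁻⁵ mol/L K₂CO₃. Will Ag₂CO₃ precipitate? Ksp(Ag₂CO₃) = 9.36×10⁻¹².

Total volume after mixing = 94 + 96 = 190 mL.
[Ag⁺] = (2.09×10⁻²)(94)/190 = 1.03×10⁻² mol/L
[CO₃²⁻] = (5.75×10⁻⁵)(96)/190 = 2.91×10⁻⁵ mol/L
Q = [Ag⁺]^2[CO₃²⁻] = 3.11×10⁻⁹
Q = 3.11×10⁻⁹ > Ksp = 9.36×10⁻¹², so the solution is supersaturated and Ag₂CO₃ precipitates.

Yes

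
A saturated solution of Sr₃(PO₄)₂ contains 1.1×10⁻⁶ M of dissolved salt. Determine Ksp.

Ksp = 1.7×10⁻²⁸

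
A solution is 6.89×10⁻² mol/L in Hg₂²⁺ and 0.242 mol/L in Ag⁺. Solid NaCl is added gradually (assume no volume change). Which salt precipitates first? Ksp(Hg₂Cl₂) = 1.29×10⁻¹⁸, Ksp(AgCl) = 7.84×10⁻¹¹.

AgCl

Precipitation begins when Q = Ksp.
For Hg₂Cl₂: [Cl⁻] = (Ksp/[Hg₂²⁺])^(1/2) = 4.33×10⁻⁹ mol/L
For AgCl: [Cl⁻] = (Ksp/[Ag⁺]) = 3.24×10⁻¹⁰ mol/L
AgCl requires the lower [Cl⁻], so it precipitates first.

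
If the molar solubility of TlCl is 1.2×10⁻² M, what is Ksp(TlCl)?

TlCl(s) ⇌ Tl⁺(aq) + Cl⁻(aq)
Let s be the molar solubility. Then [Tl⁺] = s and [Cl⁻] = s.
Ksp = [Tl⁺][Cl⁻] = s · s = s^2
Ksp = (1.2×10⁻²)^2 = 1.4×10⁻⁴

Ksp = 1.4×10⁻⁴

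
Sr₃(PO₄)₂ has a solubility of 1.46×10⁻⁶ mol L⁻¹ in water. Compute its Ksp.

Ksp = 7.16×10⁻²⁸

Sr₃(PO₄)₂(s) ⇌ 3 Sr²⁺(aq) + 2 PO₄³⁻(aq)
Call the molar solubility s, so that [Sr²⁺] = 3s and [PO₄³⁻] = 2s.
Ksp = [Sr²⁺]^3[PO₄³⁻]^2 = (3s)^3 · (2s)^2 = 108s^5
Ksp = 108 × (1.46×10⁻⁶)^5 = 7.16×10⁻²⁸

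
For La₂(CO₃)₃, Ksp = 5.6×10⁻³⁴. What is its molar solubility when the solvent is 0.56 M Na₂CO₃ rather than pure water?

2.8×10⁻¹⁷ M

La₂(CO₃)₃(s) ⇌ 2 La³⁺(aq) + 3 CO₃²⁻(aq)
Let s be the solubility of La₂(CO₃)₃ here. The common ion gives [CO₃²⁻] ≈ 0.56 M, and [La³⁺] = 2s.
Ksp = [La³⁺]^2[CO₃²⁻]^3 = (2s)^2(0.56)^3
(2s)^2 = 5.6×10⁻³⁴ / (0.56)^3 = 3.2×10⁻³³
s = 2.8×10⁻¹⁷ M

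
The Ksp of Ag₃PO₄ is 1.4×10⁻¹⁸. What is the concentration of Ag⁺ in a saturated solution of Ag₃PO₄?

Ag₃PO₄(s) ⇌ 3 Ag⁺(aq) + PO₄³⁻(aq)
With molar solubility s: [Ag⁺] = 3s, [PO₄³⁻] = s.
Ksp = [Ag⁺]^3[PO₄³⁻] = (3s)^3 · s = 27s^4 = 1.4×10⁻¹⁸
s = 1.5×10⁻⁵ mol L⁻¹
[Ag⁺] = 3s = 4.5×10⁻⁵ mol L⁻¹

4.5×10⁻⁵ M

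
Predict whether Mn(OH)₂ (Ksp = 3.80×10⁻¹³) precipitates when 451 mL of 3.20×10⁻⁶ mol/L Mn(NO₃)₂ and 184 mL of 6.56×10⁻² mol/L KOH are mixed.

Yes

The combined volume is 635 mL.
[Mn²⁺] = (3.20×10⁻⁶)(451)/635 = 2.27×10⁻⁶ mol/L
[OH⁻] = (6.56×10⁻²)(184)/635 = 1.90×10⁻² mol/L
Q = [Mn²⁺][OH⁻]^2 = 8.21×10⁻¹⁰
Because Q > Ksp (8.21×10⁻¹⁰ vs 3.80×10⁻¹³), a precipitate of Mn(OH)₂ forms.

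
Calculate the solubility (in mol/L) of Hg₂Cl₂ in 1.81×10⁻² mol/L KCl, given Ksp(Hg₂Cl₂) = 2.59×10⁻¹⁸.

Hg₂Cl₂(s) ⇌ Hg₂²⁺(aq) + 2 Cl⁻(aq)
With Cl⁻ already at 1.81×10⁻² mol/L and s small, take [Cl⁻] ≈ 1.81×10⁻² mol/L and [Hg₂²⁺] = s.
Ksp = [Hg₂²⁺][Cl⁻]^2 = s(1.81×10⁻²)^2
s = 2.59×10⁻¹⁸ / (1.81×10⁻²)^2 = 7.91×10⁻¹⁵
s = 7.91×10⁻¹⁵ mol/L

7.91×10⁻¹⁵ M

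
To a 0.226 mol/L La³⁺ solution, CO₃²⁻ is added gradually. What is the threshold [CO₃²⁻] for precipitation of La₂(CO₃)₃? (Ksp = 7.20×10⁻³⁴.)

2.42×10⁻¹¹ M

Each salt precipitates once Q = Ksp for that salt.
La₂(CO₃)₃(s) ⇌ 2 La³⁺(aq) + 3 CO₃²⁻(aq)
Ksp = [La³⁺]^2[CO₃²⁻]^3 = [CO₃²⁻]^3(0.226)^2
[CO₃²⁻]^3 = 7.20×10⁻³⁴ / (0.226)^2 = 1.41×10⁻³²
[CO₃²⁻] = 2.42×10⁻¹¹ mol/L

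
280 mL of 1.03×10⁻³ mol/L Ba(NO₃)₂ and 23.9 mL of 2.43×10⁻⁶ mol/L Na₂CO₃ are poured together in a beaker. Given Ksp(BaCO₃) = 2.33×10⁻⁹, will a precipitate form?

After mixing, V = 280 mL + 23.9 mL = 303.9 mL.
[Ba²⁺] = (1.03×10⁻³)(280)/303.9 = 9.49×10⁻⁴ mol/L
[CO₃²⁻] = (2.43×10⁻⁶)(23.9)/303.9 = 1.91×10⁻⁷ mol/L
Q = [Ba²⁺][CO₃²⁻] = 1.81×10⁻¹⁰
Since Q (1.81×10⁻¹⁰) is less than Ksp (2.33×10⁻⁹), no BaCO₃ precipitates.

No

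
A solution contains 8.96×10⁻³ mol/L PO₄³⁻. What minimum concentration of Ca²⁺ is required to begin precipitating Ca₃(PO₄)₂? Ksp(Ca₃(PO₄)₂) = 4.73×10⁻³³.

3.89×10⁻¹⁰ M

A salt starts to precipitate once the ion product Q reaches its Ksp.
Ca₃(PO₄)₂(s) ⇌ 3 Ca²⁺(aq) + 2 PO₄³⁻(aq)
Ksp = [Ca²⁺]^3[PO₄³⁻]^2 = [Ca²⁺]^3(8.96×10⁻³)^2
[Ca²⁺]^3 = 4.73×10⁻³³ / (8.96×10⁻³)^2 = 5.89×10⁻²⁹
[Ca²⁺] = 3.89×10⁻¹⁰ mol/L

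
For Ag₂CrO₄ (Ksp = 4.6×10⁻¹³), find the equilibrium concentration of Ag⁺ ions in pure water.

Ag₂CrO₄(s) ⇌ 2 Ag⁺(aq) + CrO₄²⁻(aq)
With molar solubility s: [Ag⁺] = 2s, [CrO₄²⁻] = s.
Ksp = [Ag⁺]^2[CrO₄²⁻] = (2s)^2 · s = 4s^3 = 4.6×10⁻¹³
s = 4.9×10⁻⁵ mol L⁻¹
[Ag⁺] = 2s = 9.7×10⁻⁵ mol L⁻¹

9.7×10⁻⁵ M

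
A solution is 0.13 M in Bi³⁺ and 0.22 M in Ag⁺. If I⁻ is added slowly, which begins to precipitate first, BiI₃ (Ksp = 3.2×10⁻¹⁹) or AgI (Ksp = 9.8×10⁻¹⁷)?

AgI

The threshold for precipitation is Q = Ksp.
For BiI₃: [I⁻] = (Ksp/[Bi³⁺])^(1/3) = 1.4×10⁻⁶ M
For AgI: [I⁻] = (Ksp/[Ag⁺]) = 4.5×10⁻¹⁶ M
Since AgI needs less I⁻ to reach saturation, it precipitates first.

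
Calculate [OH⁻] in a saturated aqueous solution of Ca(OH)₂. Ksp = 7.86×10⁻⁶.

2.51×10⁻² M

Ca(OH)₂(s) ⇌ Ca²⁺(aq) + 2 OH⁻(aq)
If s mol/L of Ca(OH)₂ dissolves, [Ca²⁺] = s and [OH⁻] = 2s.
Ksp = [Ca²⁺][OH⁻]^2 = s · (2s)^2 = 4s^3 = 7.86×10⁻⁶
s = 1.25×10⁻² M
[OH⁻] = 2s = 2.51×10⁻² M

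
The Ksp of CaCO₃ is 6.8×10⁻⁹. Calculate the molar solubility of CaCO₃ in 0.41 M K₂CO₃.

CaCO₃(s) ⇌ Ca²⁺(aq) + CO₃²⁻(aq)
The solution already contains CO₃²⁻ at 0.41 M. Let s be the molar solubility of CaCO₃.
[CO₃²⁻] ≈ 0.41 M (common ion dominates); [Ca²⁺] = s.
Ksp = [Ca²⁺][CO₃²⁻] = s(0.41)
s = 6.8×10⁻⁹ / (0.41) = 1.7×10⁻⁸
s = 1.7×10⁻⁸ M

1.7×10⁻⁸ M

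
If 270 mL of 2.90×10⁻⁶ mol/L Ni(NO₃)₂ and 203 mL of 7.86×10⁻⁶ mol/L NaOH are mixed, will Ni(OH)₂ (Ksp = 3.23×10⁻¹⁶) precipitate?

No

After mixing, V = 270 mL + 203 mL = 473 mL.
[Ni²⁺] = (2.90×10⁻⁶)(270)/473 = 1.66×10⁻⁶ mol/L
[OH⁻] = (7.86×10⁻⁶)(203)/473 = 3.37×10⁻⁶ mol/L
Q = [Ni²⁺][OH⁻]^2 = 1.88×10⁻¹⁷
Q = 1.88×10⁻¹⁷ < Ksp = 3.23×10⁻¹⁶, so the solution is unsaturated and no precipitate forms.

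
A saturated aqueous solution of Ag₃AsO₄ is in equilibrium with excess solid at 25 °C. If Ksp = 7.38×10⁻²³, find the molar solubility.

1.29×10⁻⁶ M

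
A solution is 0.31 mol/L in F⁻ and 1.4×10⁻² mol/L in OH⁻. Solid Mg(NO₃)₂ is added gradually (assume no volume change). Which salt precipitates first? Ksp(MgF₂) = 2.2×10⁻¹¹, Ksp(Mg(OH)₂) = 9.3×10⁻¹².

MgF₂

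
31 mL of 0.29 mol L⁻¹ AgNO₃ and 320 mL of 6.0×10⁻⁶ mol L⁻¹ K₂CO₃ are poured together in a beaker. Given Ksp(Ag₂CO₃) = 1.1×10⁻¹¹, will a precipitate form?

Yes

The combined volume is 351 mL.
[Ag⁺] = (0.29)(31)/351 = 2.6×10⁻² mol L⁻¹
[CO₃²⁻] = (6.0×10⁻⁶)(320)/351 = 5.5×10⁻⁶ mol L⁻¹
Q = [Ag⁺]^2[CO₃²⁻] = 3.6×10⁻⁹
Q = 3.6×10⁻⁹ > Ksp = 1.1×10⁻¹¹, so the solution is supersaturated and Ag₂CO₃ precipitates.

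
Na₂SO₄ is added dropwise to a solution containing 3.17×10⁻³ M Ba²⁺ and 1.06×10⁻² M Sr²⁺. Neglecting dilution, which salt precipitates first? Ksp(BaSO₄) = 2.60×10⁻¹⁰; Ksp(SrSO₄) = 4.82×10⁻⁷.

Precipitation begins when Q = Ksp.
For BaSO₄: [SO₄²⁻] = (Ksp/[Ba²⁺]) = 8.20×10⁻⁸ M
For SrSO₄: [SO₄²⁻] = (Ksp/[Sr²⁺]) = 4.55×10⁻⁵ M
The smaller threshold [SO₄²⁻] is reached first, so BaSO₄ precipitates first.

BaSO₄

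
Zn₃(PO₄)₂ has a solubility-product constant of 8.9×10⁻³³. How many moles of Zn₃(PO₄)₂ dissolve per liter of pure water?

1.5×10⁻⁷ M

Zn₃(PO₄)₂(s) ⇌ 3 Zn²⁺(aq) + 2 PO₄³⁻(aq)
For each mole of Zn₃(PO₄)₂ that dissolves per liter, [Zn²⁺] = 3s and [PO₄³⁻] = 2s; let s denote this solubility.
Ksp = [Zn²⁺]^3[PO₄³⁻]^2 = (3s)^3 · (2s)^2 = 108s^5
108s^5 = 8.9×10⁻³³  ⇒  s^5 = 8.2×10⁻³⁵
s = 1.5×10⁻⁷ mol/L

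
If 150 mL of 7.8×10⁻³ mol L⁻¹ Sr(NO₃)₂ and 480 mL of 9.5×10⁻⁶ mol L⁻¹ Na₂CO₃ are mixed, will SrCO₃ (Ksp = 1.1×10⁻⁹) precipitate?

Total volume after mixing = 150 + 480 = 630 mL.
[Sr²⁺] = (7.8×10⁻³)(150)/630 = 1.9×10⁻³ mol L⁻¹
[CO₃²⁻] = (9.5×10⁻⁶)(480)/630 = 7.2×10⁻⁶ mol L⁻¹
Q = [Sr²⁺][CO₃²⁻] = 1.3×10⁻⁸
Q = 1.3×10⁻⁸ > Ksp = 1.1×10⁻⁹, so the solution is supersaturated and SrCO₃ precipitates.

Yes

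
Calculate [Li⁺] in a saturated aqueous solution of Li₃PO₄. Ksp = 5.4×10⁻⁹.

1.1×10⁻² M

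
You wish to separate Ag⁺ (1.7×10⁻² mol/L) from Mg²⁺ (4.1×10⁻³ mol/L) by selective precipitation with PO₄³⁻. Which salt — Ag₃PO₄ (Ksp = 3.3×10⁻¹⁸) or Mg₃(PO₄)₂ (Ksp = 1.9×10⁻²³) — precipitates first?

Precipitation begins when Q = Ksp.
For Ag₃PO₄: [PO₄³⁻] = (Ksp/[Ag⁺]^3) = 6.7×10⁻¹³ mol/L
For Mg₃(PO₄)₂: [PO₄³⁻] = (Ksp/[Mg²⁺]^3)^(1/2) = 1.7×10⁻⁸ mol/L
Since Ag₃PO₄ needs less PO₄³⁻ to reach saturation, it precipitates first.

Ag₃PO₄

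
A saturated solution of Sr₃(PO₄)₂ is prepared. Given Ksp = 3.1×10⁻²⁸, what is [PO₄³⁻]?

2.5×10⁻⁶ M

Sr₃(PO₄)₂(s) ⇌ 3 Sr²⁺(aq) + 2 PO₄³⁻(aq)
If s mol/L of Sr₃(PO₄)₂ dissolves, [Sr²⁺] = 3s and [PO₄³⁻] = 2s.
Ksp = [Sr²⁺]^3[PO₄³⁻]^2 = (3s)^3 · (2s)^2 = 108s^5 = 3.1×10⁻²⁸
s = 1.2×10⁻⁶ M
[PO₄³⁻] = 2s = 2.5×10⁻⁶ M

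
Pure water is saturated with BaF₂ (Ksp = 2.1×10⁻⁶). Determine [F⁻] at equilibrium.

BaF₂(s) ⇌ Ba²⁺(aq) + 2 F⁻(aq)
If s mol/L of BaF₂ dissolves, [Ba²⁺] = s and [F⁻] = 2s.
Ksp = [Ba²⁺][F⁻]^2 = s · (2s)^2 = 4s^3 = 2.1×10⁻⁶
s = 8.1×10⁻³ mol L⁻¹
[F⁻] = 2s = 1.6×10⁻² mol L⁻¹

1.6×10⁻² M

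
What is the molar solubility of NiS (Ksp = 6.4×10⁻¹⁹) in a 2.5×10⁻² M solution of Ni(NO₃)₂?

NiS(s) ⇌ Ni²⁺(aq) + S²⁻(aq)
Ni²⁺ is already present at 2.5×10⁻² M. If s mol/L of NiS dissolves, [S²⁻] = s while [Ni²⁺] ≈ 2.5×10⁻² M.
Ksp = [Ni²⁺][S²⁻] = (2.5×10⁻²)s
s = 6.4×10⁻¹⁹ / (2.5×10⁻²) = 2.6×10⁻¹⁷
s = 2.6×10⁻¹⁷ M

2.6×10⁻¹⁷ M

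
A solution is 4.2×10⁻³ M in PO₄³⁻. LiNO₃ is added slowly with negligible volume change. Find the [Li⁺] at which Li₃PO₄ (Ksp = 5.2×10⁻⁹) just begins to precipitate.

1.1×10⁻² M

The threshold for precipitation is Q = Ksp.
Li₃PO₄(s) ⇌ 3 Li⁺(aq) + PO₄³⁻(aq)
Ksp = [Li⁺]^3[PO₄³⁻] = [Li⁺]^3(4.2×10⁻³)
[Li⁺]^3 = 5.2×10⁻⁹ / (4.2×10⁻³) = 1.2×10⁻⁶
[Li⁺] = 1.1×10⁻² M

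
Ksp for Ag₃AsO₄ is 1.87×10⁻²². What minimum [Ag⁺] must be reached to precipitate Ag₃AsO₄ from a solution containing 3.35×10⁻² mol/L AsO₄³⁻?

1.77×10⁻⁷ M

Each salt precipitates once Q = Ksp for that salt.
Ag₃AsO₄(s) ⇌ 3 Ag⁺(aq) + AsO₄³⁻(aq)
Ksp = [Ag⁺]^3[AsO₄³⁻] = [Ag⁺]^3(3.35×10⁻²)
[Ag⁺]^3 = 1.87×10⁻²² / (3.35×10⁻²) = 5.58×10⁻²¹
[Ag⁺] = 1.77×10⁻⁷ mol/L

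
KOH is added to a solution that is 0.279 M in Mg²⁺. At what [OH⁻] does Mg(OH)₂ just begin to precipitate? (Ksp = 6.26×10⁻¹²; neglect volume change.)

Precipitation of each salt begins when its ion product equals Ksp.
Mg(OH)₂(s) ⇌ Mg²⁺(aq) + 2 OH⁻(aq)
Ksp = [Mg²⁺][OH⁻]^2 = [OH⁻]^2(0.279)
[OH⁻]^2 = 6.26×10⁻¹² / (0.279) = 2.24×10⁻¹¹
[OH⁻] = 4.74×10⁻⁶ M

4.74×10⁻⁶ M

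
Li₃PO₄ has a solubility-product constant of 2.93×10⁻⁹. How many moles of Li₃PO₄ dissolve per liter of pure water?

Li₃PO₄(s) ⇌ 3 Li⁺(aq) + PO₄³⁻(aq)
Let s be the molar solubility. Then [Li⁺] = 3s and [PO₄³⁻] = s.
Ksp = [Li⁺]^3[PO₄³⁻] = (3s)^3 · s = 27s^4
27s^4 = 2.93×10⁻⁹  ⇒  s^4 = 1.09×10⁻¹⁰
Taking the 4th root, s = 3.23×10⁻³ M.

3.23×10⁻³ M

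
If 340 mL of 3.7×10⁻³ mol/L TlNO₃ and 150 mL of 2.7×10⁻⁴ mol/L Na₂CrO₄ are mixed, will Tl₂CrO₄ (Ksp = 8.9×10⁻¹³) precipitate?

Yes

Total volume after mixing = 340 + 150 = 490 mL.
[Tl⁺] = (3.7×10⁻³)(340)/490 = 2.6×10⁻³ mol/L
[CrO₄²⁻] = (2.7×10⁻⁴)(150)/490 = 8.3×10⁻⁵ mol/L
Q = [Tl⁺]^2[CrO₄²⁻] = 5.4×10⁻¹⁰
Q = 5.4×10⁻¹⁰ > Ksp = 8.9×10⁻¹³, so the solution is supersaturated and Tl₂CrO₄ precipitates.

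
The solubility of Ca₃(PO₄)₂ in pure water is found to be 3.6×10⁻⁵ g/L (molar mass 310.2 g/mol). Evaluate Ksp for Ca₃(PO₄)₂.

Convert to molarity: s = 3.6×10⁻⁵ / 310.2 = 1.161×10⁻⁷ mol/L
Ca₃(PO₄)₂(s) ⇌ 3 Ca²⁺(aq) + 2 PO₄³⁻(aq)
Call the molar solubility s, so that [Ca²⁺] = 3s and [PO₄³⁻] = 2s.
Ksp = [Ca²⁺]^3[PO₄³⁻]^2 = (3s)^3 · (2s)^2 = 108s^5
Ksp = 108 × (1.161×10⁻⁷)^5 = 2.3×10⁻³³

Ksp = 2.3×10⁻³³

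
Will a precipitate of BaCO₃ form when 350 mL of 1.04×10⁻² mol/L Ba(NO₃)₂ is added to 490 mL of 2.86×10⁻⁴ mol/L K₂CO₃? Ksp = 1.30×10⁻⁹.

Yes

Total volume after mixing = 350 + 490 = 840 mL.
[Ba²⁺] = (1.04×10⁻²)(350)/840 = 4.33×10⁻³ mol/L
[CO₃²⁻] = (2.86×10⁻⁴)(490)/840 = 1.67×10⁻⁴ mol/L
Q = [Ba²⁺][CO₃²⁻] = 7.23×10⁻⁷
Because Q > Ksp (7.23×10⁻⁷ vs 1.30×10⁻⁹), a precipitate of BaCO₃ forms.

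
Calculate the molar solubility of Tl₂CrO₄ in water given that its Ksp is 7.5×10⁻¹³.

Tl₂CrO₄(s) ⇌ 2 Tl⁺(aq) + CrO₄²⁻(aq)
If s mol/L of Tl₂CrO₄ dissolves, [Tl⁺] = 2s and [CrO₄²⁻] = s.
Ksp = [Tl⁺]^2[CrO₄²⁻] = (2s)^2 · s = 4s^3
4s^3 = 7.5×10⁻¹³  ⇒  s^3 = 1.9×10⁻¹³
s = (1.9×10⁻¹³)^(1/3) = 5.7×10⁻⁵ mol/L

5.7×10⁻⁵ M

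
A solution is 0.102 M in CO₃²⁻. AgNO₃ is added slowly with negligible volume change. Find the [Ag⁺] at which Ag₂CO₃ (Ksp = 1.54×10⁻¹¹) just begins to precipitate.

A salt starts to precipitate once the ion product Q reaches its Ksp.
Ag₂CO₃(s) ⇌ 2 Ag⁺(aq) + CO₃²⁻(aq)
Ksp = [Ag⁺]^2[CO₃²⁻] = [Ag⁺]^2(0.102)
[Ag⁺]^2 = 1.54×10⁻¹¹ / (0.102) = 1.51×10⁻¹⁰
[Ag⁺] = 1.23×10⁻⁵ M

1.23×10⁻⁵ M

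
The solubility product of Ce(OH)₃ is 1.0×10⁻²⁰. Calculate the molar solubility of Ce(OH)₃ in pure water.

4.4×10⁻⁶ M

Ce(OH)₃(s) ⇌ Ce³⁺(aq) + 3 OH⁻(aq)
Call the molar solubility s, so that [Ce³⁺] = s and [OH⁻] = 3s.
Ksp = [Ce³⁺][OH⁻]^3 = s · (3s)^3 = 27s^4
27s^4 = 1.0×10⁻²⁰  ⇒  s^4 = 3.7×10⁻²²
Taking the 4th root, s = 4.4×10⁻⁶ mol/L.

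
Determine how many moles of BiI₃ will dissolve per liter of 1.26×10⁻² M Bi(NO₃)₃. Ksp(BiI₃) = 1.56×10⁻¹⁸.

BiI₃(s) ⇌ Bi³⁺(aq) + 3 I⁻(aq)
Let s be the solubility of BiI₃ here. The common ion gives [Bi³⁺] ≈ 1.26×10⁻² M, and [I⁻] = 3s.
Ksp = [Bi³⁺][I⁻]^3 = (1.26×10⁻²)(3s)^3
(3s)^3 = 1.56×10⁻¹⁸ / (1.26×10⁻²) = 1.24×10⁻¹⁶
s = 1.66×10⁻⁶ M

1.66×10⁻⁶ M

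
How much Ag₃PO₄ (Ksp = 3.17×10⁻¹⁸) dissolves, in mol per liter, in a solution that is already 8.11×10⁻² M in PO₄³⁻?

1.13×10⁻⁶ M

Ag₃PO₄(s) ⇌ 3 Ag⁺(aq) + PO₄³⁻(aq)
Let s be the solubility of Ag₃PO₄ here. The common ion gives [PO₄³⁻] ≈ 8.11×10⁻² M, and [Ag⁺] = 3s.
Ksp = [Ag⁺]^3[PO₄³⁻] = (3s)^3(8.11×10⁻²)
(3s)^3 = 3.17×10⁻¹⁸ / (8.11×10⁻²) = 3.91×10⁻¹⁷
s = 1.13×10⁻⁶ M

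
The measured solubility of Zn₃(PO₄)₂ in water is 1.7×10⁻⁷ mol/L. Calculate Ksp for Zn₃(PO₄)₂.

Zn₃(PO₄)₂(s) ⇌ 3 Zn²⁺(aq) + 2 PO₄³⁻(aq)
Let s be the molar solubility. Then [Zn²⁺] = 3s and [PO₄³⁻] = 2s.
Ksp = [Zn²⁺]^3[PO₄³⁻]^2 = (3s)^3 · (2s)^2 = 108s^5
Ksp = 108 × (1.7×10⁻⁷)^5 = 1.5×10⁻³²

Ksp = 1.5×10⁻³²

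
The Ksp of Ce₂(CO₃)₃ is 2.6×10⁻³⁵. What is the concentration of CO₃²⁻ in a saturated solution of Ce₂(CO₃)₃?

Ce₂(CO₃)₃(s) ⇌ 2 Ce³⁺(aq) + 3 CO₃²⁻(aq)
Call the molar solubility s, so that [Ce³⁺] = 2s and [CO₃²⁻] = 3s.
Ksp = [Ce³⁺]^2[CO₃²⁻]^3 = (2s)^2 · (3s)^3 = 108s^5 = 2.6×10⁻³⁵
s = 4.7×10⁻⁸ mol L⁻¹
[CO₃²⁻] = 3s = 1.4×10⁻⁷ mol L⁻¹

1.4×10⁻⁷ M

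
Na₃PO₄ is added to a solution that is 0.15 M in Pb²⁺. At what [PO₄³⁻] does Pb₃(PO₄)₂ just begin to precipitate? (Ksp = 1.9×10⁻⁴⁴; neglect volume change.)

2.4×10⁻²¹ M

A salt starts to precipitate once the ion product Q reaches its Ksp.
Pb₃(PO₄)₂(s) ⇌ 3 Pb²⁺(aq) + 2 PO₄³⁻(aq)
Ksp = [Pb²⁺]^3[PO₄³⁻]^2 = [PO₄³⁻]^2(0.15)^3
[PO₄³⁻]^2 = 1.9×10⁻⁴⁴ / (0.15)^3 = 5.6×10⁻⁴²
[PO₄³⁻] = 2.4×10⁻²¹ M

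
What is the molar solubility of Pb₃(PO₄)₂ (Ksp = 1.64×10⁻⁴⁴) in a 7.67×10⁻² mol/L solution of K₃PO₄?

Pb₃(PO₄)₂(s) ⇌ 3 Pb²⁺(aq) + 2 PO₄³⁻(aq)
PO₄³⁻ is already present at 7.67×10⁻² mol/L. If s mol/L of Pb₃(PO₄)₂ dissolves, [Pb²⁺] = 3s while [PO₄³⁻] ≈ 7.67×10⁻² mol/L.
Ksp = [Pb²⁺]^3[PO₄³⁻]^2 = (3s)^3(7.67×10⁻²)^2
(3s)^3 = 1.64×10⁻⁴⁴ / (7.67×10⁻²)^2 = 2.79×10⁻⁴²
s = 4.69×10⁻¹⁵ mol/L

4.69×10⁻¹⁵ M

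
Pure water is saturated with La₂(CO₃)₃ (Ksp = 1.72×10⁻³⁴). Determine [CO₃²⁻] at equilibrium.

La₂(CO₃)₃(s) ⇌ 2 La³⁺(aq) + 3 CO₃²⁻(aq)
If s mol/L of La₂(CO₃)₃ dissolves, [La³⁺] = 2s and [CO₃²⁻] = 3s.
Ksp = [La³⁺]^2[CO₃²⁻]^3 = (2s)^2 · (3s)^3 = 108s^5 = 1.72×10⁻³⁴
s = 6.93×10⁻⁸ M
[CO₃²⁻] = 3s = 2.08×10⁻⁷ M

2.08×10⁻⁷ M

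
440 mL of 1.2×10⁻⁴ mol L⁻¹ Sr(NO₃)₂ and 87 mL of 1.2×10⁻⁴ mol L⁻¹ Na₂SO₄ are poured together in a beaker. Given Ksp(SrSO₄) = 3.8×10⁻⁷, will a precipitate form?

No

Total volume after mixing = 440 + 87 = 527 mL.
[Sr²⁺] = (1.2×10⁻⁴)(440)/527 = 1.0×10⁻⁴ mol L⁻¹
[SO₄²⁻] = (1.2×10⁻⁴)(87)/527 = 2.0×10⁻⁵ mol L⁻¹
Q = [Sr²⁺][SO₄²⁻] = 2.0×10⁻⁹
Q = 2.0×10⁻⁹ < Ksp = 3.8×10⁻⁷, so the solution is unsaturated and no precipitate forms.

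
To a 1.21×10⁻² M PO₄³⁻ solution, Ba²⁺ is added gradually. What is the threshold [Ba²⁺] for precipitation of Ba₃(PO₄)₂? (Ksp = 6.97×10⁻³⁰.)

3.62×10⁻⁹ M

Precipitation begins when Q = Ksp.
Ba₃(PO₄)₂(s) ⇌ 3 Ba²⁺(aq) + 2 PO₄³⁻(aq)
Ksp = [Ba²⁺]^3[PO₄³⁻]^2 = [Ba²⁺]^3(1.21×10⁻²)^2
[Ba²⁺]^3 = 6.97×10⁻³⁰ / (1.21×10⁻²)^2 = 4.76×10⁻²⁶
[Ba²⁺] = 3.62×10⁻⁹ M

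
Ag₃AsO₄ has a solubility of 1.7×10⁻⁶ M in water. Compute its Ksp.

Ksp = 2.3×10⁻²²

Ag₃AsO₄(s) ⇌ 3 Ag⁺(aq) + AsO₄³⁻(aq)
Call the molar solubility s, so that [Ag⁺] = 3s and [AsO₄³⁻] = s.
Ksp = [Ag⁺]^3[AsO₄³⁻] = (3s)^3 · s = 27s^4
Ksp = 27 × (1.7×10⁻⁶)^4 = 2.3×10⁻²²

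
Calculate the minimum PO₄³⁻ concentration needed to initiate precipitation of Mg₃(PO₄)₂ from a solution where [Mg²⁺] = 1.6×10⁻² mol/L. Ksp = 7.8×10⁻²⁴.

1.4×10⁻⁹ M

Precipitation begins when Q = Ksp.
Mg₃(PO₄)₂(s) ⇌ 3 Mg²⁺(aq) + 2 PO₄³⁻(aq)
Ksp = [Mg²⁺]^3[PO₄³⁻]^2 = [PO₄³⁻]^2(1.6×10⁻²)^3
[PO₄³⁻]^2 = 7.8×10⁻²⁴ / (1.6×10⁻²)^3 = 1.9×10⁻¹⁸
[PO₄³⁻] = 1.4×10⁻⁹ mol/L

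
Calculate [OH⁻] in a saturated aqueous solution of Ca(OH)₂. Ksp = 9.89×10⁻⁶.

2.70×10⁻² M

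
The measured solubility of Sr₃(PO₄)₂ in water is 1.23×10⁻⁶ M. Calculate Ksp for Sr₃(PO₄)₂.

Ksp = 3.04×10⁻²⁸

Sr₃(PO₄)₂(s) ⇌ 3 Sr²⁺(aq) + 2 PO₄³⁻(aq)
For each mole of Sr₃(PO₄)₂ that dissolves per liter, [Sr²⁺] = 3s and [PO₄³⁻] = 2s; let s denote this solubility.
Ksp = [Sr²⁺]^3[PO₄³⁻]^2 = (3s)^3 · (2s)^2 = 108s^5
Ksp = 108 × (1.23×10⁻⁶)^5 = 3.04×10⁻²⁸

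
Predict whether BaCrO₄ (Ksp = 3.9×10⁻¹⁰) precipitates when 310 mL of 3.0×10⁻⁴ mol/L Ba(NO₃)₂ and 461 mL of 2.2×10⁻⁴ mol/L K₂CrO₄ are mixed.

Yes

Total volume after mixing = 310 + 461 = 771 mL.
[Ba²⁺] = (3.0×10⁻⁴)(310)/771 = 1.2×10⁻⁴ mol/L
[CrO₄²⁻] = (2.2×10⁻⁴)(461)/771 = 1.3×10⁻⁴ mol/L
Q = [Ba²⁺][CrO₄²⁻] = 1.6×10⁻⁸
Q = 1.6×10⁻⁸ > Ksp = 3.9×10⁻¹⁰, so the solution is supersaturated and BaCrO₄ precipitates.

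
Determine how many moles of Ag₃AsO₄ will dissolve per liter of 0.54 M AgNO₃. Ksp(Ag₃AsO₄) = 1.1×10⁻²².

7.0×10⁻²² M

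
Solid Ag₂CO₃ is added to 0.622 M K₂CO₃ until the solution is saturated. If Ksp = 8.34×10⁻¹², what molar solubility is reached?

1.83×10⁻⁶ M

Ag₂CO₃(s) ⇌ 2 Ag⁺(aq) + CO₃²⁻(aq)
CO₃²⁻ is already present at 0.622 M. If s mol/L of Ag₂CO₃ dissolves, [Ag⁺] = 2s while [CO₃²⁻] ≈ 0.622 M.
Ksp = [Ag⁺]^2[CO₃²⁻] = (2s)^2(0.622)
(2s)^2 = 8.34×10⁻¹² / (0.622) = 1.34×10⁻¹¹
s = 1.83×10⁻⁶ M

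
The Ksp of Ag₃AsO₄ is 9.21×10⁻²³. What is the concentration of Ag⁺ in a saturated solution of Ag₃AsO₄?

Ag₃AsO₄(s) ⇌ 3 Ag⁺(aq) + AsO₄³⁻(aq)
With molar solubility s: [Ag⁺] = 3s, [AsO₄³⁻] = s.
Ksp = [Ag⁺]^3[AsO₄³⁻] = (3s)^3 · s = 27s^4 = 9.21×10⁻²³
s = 1.36×10⁻⁶ mol L⁻¹
[Ag⁺] = 3s = 4.08×10⁻⁶ mol L⁻¹

4.08×10⁻⁶ M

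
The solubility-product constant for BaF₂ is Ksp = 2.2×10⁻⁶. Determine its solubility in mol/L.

8.2×10⁻³ M

BaF₂(s) ⇌ Ba²⁺(aq) + 2 F⁻(aq)
For each mole of BaF₂ that dissolves per liter, [Ba²⁺] = s and [F⁻] = 2s; let s denote this solubility.
Ksp = [Ba²⁺][F⁻]^2 = s · (2s)^2 = 4s^3
4s^3 = 2.2×10⁻⁶  ⇒  s^3 = 5.5×10⁻⁷
s = 8.2×10⁻³ mol/L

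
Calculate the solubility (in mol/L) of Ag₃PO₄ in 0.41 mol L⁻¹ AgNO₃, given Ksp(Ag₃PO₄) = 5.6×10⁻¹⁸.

8.1×10⁻¹⁷ M

Ag₃PO₄(s) ⇌ 3 Ag⁺(aq) + PO₄³⁻(aq)
With Ag⁺ already at 0.41 mol L⁻¹ and s small, take [Ag⁺] ≈ 0.41 mol L⁻¹ and [PO₄³⁻] = s.
Ksp = [Ag⁺]^3[PO₄³⁻] = (0.41)^3s
s = 5.6×10⁻¹⁸ / (0.41)^3 = 8.1×10⁻¹⁷
s = 8.1×10⁻¹⁷ mol L⁻¹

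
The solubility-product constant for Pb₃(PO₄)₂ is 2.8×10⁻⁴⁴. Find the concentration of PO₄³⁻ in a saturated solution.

1.5×10⁻⁹ M

Pb₃(PO₄)₂(s) ⇌ 3 Pb²⁺(aq) + 2 PO₄³⁻(aq)
For each mole of Pb₃(PO₄)₂ that dissolves per liter, [Pb²⁺] = 3s and [PO₄³⁻] = 2s; let s denote this solubility.
Ksp = [Pb²⁺]^3[PO₄³⁻]^2 = (3s)^3 · (2s)^2 = 108s^5 = 2.8×10⁻⁴⁴
s = 7.6×10⁻¹⁰ mol/L
[PO₄³⁻] = 2s = 1.5×10⁻⁹ mol/L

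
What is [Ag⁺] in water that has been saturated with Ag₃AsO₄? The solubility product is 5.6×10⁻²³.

3.6×10⁻⁶ M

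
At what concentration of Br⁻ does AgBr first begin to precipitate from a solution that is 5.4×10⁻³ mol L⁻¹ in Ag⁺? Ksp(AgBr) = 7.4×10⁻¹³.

1.4×10⁻¹⁰ M

The threshold for precipitation is Q = Ksp.
AgBr(s) ⇌ Ag⁺(aq) + Br⁻(aq)
Ksp = [Ag⁺][Br⁻] = [Br⁻](5.4×10⁻³)
[Br⁻] = 7.4×10⁻¹³ / (5.4×10⁻³) = 1.4×10⁻¹⁰
[Br⁻] = 1.4×10⁻¹⁰ mol L⁻¹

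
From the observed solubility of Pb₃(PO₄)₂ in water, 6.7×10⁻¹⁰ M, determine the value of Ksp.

Ksp = 1.5×10⁻⁴⁴

Pb₃(PO₄)₂(s) ⇌ 3 Pb²⁺(aq) + 2 PO₄³⁻(aq)
If s mol/L of Pb₃(PO₄)₂ dissolves, [Pb²⁺] = 3s and [PO₄³⁻] = 2s.
Ksp = [Pb²⁺]^3[PO₄³⁻]^2 = (3s)^3 · (2s)^2 = 108s^5
Ksp = 108 × (6.7×10⁻¹⁰)^5 = 1.5×10⁻⁴⁴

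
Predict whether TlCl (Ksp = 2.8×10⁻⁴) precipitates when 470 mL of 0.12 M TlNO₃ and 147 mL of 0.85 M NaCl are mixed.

Yes

After mixing, V = 470 mL + 147 mL = 617 mL.
[Tl⁺] = (0.12)(470)/617 = 9.1×10⁻² M
[Cl⁻] = (0.85)(147)/617 = 0.20 M
Q = [Tl⁺][Cl⁻] = 1.9×10⁻²
Since Q (1.9×10⁻²) exceeds Ksp (2.8×10⁻⁴), TlCl will precipitate.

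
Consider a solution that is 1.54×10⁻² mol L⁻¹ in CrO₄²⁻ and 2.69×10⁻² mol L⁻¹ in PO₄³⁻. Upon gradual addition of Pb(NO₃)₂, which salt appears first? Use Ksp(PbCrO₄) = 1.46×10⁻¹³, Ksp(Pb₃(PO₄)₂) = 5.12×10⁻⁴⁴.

A salt starts to precipitate once the ion product Q reaches its Ksp.
For PbCrO₄: [Pb²⁺] = (Ksp/[CrO₄²⁻]) = 9.48×10⁻¹² mol L⁻¹
For Pb₃(PO₄)₂: [Pb²⁺] = (Ksp/[PO₄³⁻]^2)^(1/3) = 4.14×10⁻¹⁴ mol L⁻¹
Since Pb₃(PO₄)₂ needs less Pb²⁺ to reach saturation, it precipitates first.

Pb₃(PO₄)₂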